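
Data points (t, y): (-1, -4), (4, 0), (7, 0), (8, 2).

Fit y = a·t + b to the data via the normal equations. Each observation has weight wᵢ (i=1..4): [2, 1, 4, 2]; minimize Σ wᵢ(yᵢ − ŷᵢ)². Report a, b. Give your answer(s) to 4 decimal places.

Normal-equation sums: Σwᵢ·t·t = 342, Σwᵢ·t = 46, Σwᵢ·1 = 9.
Right-hand side: Σwᵢ·t·y = 40, Σwᵢ·y = -4.
XᵀWX·[a, b]ᵀ = XᵀWy becomes [[342, 46]; [46, 9]]·[a, b]ᵀ = [40, -4]ᵀ.
Eliminating b: 9·(row 1) − 46·(row 2) gives 962·a = 9·40 − 46·(-4) = 544, so a = 272/481.
Then b = ((-4) − 46·(272/481))/9 = -1604/481.

a = 0.5655, b = -3.3347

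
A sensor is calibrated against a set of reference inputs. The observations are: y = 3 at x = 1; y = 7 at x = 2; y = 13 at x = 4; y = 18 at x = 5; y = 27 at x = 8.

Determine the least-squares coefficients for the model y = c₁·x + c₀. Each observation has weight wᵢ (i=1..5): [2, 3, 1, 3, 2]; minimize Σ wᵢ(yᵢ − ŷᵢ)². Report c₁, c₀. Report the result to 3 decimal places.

c₁ = 3.443, c₀ = -0.003

Forming MᵀWM = [[233, 43]; [43, 11]] and MᵀWy = [802, 148]ᵀ gives MᵀWM·[c₁, c₀]ᵀ = MᵀWy.
det = 233·11 − 43² = 714.
c₁ = (802·11 − 43·148)/714 = 1229/357; c₀ = (233·148 − 43·802)/714 = -1/357.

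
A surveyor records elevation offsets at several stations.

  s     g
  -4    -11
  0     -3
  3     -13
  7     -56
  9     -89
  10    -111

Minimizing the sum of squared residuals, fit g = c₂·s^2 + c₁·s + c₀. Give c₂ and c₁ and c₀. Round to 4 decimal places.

c₂ = -0.9605, c₁ = -1.2246, c₀ = -1.2414

Normal-equation sums: Σs^2·s^2 = 19299, Σs^2·s = 2035, Σs^2 = 255, Σs·s = 255, Σs = 25, Σ1 = 6.
For Aᵀg: Σs^2·g = -21346, Σs·g = -2298, Σg = -283.
AᵀA·[c₂, c₁, c₀]ᵀ = Aᵀg becomes [[19299, 2035, 255]; [2035, 255, 25]; [255, 25, 6]]·[c₂, c₁, c₀]ᵀ = [-21346, -2298, -283]ᵀ.
Inverting the 3×3 Gram matrix, [c₂, c₁, c₀]ᵀ = [-63495/66104, -404767/330520, -41031/33052]ᵀ.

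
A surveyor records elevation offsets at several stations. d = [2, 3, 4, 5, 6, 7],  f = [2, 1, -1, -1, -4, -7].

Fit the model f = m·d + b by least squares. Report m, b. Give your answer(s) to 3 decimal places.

m = -1.714, b = 6.048

Compute the Gram sums: Σd·d = 139, Σd = 27, Σ1 = 6.
Right-hand side: Σd·f = -75, Σf = -10.
XᵀX·[m, b]ᵀ = Xᵀf becomes [[139, 27]; [27, 6]]·[m, b]ᵀ = [-75, -10]ᵀ.
Δ = 139·6 − 27² = 105.
m = ((-75)·6 − 27·(-10))/105 = -12/7; b = (139·(-10) − 27·(-75))/105 = 127/21.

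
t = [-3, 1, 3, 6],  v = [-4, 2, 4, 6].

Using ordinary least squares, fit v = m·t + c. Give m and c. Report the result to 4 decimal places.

m = 1.1228, c = 0.0351

The normal equations are: 55·m + 7·c = 62;  7·m + 4·c = 8.
(Σt·t = 55, Σt = 7, Σ1 = 4, Σt·v = 62, Σv = 8.)
Determinant 55·4 − 7² = 171.
m = (62·4 − 7·8)/171 = 64/57; c = (55·8 − 7·62)/171 = 2/57.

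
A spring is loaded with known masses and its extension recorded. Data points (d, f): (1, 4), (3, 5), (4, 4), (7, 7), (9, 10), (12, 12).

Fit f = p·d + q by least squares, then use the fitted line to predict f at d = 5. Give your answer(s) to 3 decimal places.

MᵀM·[p, q]ᵀ = Mᵀf reads: 300·p + 36·q = 318;  36·p + 6·q = 42.
Δ = 300·6 − 36² = 504.
p = (318·6 − 36·42)/504 = 11/14; q = (300·42 − 36·318)/504 = 16/7.
At d = 5: f̂ = (11/14)·(5) + (16/7)·(1) = 87/14.

f̂ = 6.214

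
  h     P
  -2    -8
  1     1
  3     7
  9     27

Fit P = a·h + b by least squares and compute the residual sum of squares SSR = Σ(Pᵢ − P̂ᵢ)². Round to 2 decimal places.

Sums needed: Σh·h = 95, Σh = 11, Σ1 = 4.
Moment sums: Σh·P = 281, ΣP = 27.
Normal equations: [[95, 11]; [11, 4]]·[a, b]ᵀ = [281, 27]ᵀ.
Δ = 95·4 − 11² = 259.
a = (281·4 − 11·27)/259 = 827/259; b = (95·27 − 11·281)/259 = -526/259.
Residuals: 108/259, -6/37, -142/259, 76/259; SSR = 152/259.

SSR = 0.59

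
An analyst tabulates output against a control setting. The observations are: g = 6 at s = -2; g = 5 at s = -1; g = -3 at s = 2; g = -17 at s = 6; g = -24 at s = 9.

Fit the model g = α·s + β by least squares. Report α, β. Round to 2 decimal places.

α = -2.86, β = 1.42

Forming AᵀA = [[126, 14]; [14, 5]] and Aᵀg = [-341, -33]ᵀ gives AᵀA·[α, β]ᵀ = Aᵀg.
Determinant 126·5 − 14² = 434.
α = ((-341)·5 − 14·(-33))/434 = -1243/434; β = (126·(-33) − 14·(-341))/434 = 44/31.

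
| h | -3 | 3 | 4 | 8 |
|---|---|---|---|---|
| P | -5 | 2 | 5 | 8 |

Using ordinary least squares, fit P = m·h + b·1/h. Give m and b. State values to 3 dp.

m = 0.983, b = 2.171

The normal equations are: 98·m + 4·b = 105;  4·m + (173/576)·b = 55/12.
det = 98·(173/576) − 4² = 3869/288.
m = (105·(173/576) − 4·(55/12))/(3869/288) = 7605/7738; b = (98·(55/12) − 4·105)/(3869/288) = 8400/3869.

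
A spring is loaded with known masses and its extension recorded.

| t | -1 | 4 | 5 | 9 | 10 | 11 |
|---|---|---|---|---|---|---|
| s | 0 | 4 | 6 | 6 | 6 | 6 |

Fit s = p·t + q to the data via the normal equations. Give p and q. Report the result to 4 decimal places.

p = 0.4710, q = 1.6839

Sums needed: Σt·t = 344, Σt = 38, Σ1 = 6.
For Xᵀs: Σt·s = 226, Σs = 28.
So XᵀX·[p, q]ᵀ = Xᵀs: [[344, 38]; [38, 6]]·[p, q]ᵀ = [226, 28]ᵀ.
det = 344·6 − 38² = 620.
p = (226·6 − 38·28)/620 = 73/155; q = (344·28 − 38·226)/620 = 261/155.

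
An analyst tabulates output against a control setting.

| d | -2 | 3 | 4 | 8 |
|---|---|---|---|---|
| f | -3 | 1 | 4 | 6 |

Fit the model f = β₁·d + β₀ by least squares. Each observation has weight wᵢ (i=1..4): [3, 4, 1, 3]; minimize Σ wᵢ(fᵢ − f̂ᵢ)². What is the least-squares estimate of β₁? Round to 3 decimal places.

Sums needed: Σwᵢ·d·d = 256, Σwᵢ·d = 34, Σwᵢ·1 = 11.
And Σwᵢ·d·f = 190, Σwᵢ·f = 17.
So AᵀWA·[β₁, β₀]ᵀ = AᵀWf: [[256, 34]; [34, 11]]·[β₁, β₀]ᵀ = [190, 17]ᵀ.
Δ = 256·11 − 34² = 1660.
β₁ = (190·11 − 34·17)/1660 = 378/415; β₀ = (256·17 − 34·190)/1660 = -527/415.

β₁ = 0.911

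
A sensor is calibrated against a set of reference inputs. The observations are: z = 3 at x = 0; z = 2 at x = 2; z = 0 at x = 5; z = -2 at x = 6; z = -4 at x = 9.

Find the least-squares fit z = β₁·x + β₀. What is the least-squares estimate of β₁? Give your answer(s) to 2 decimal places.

β₁ = -0.80

Sums needed: Σx·x = 146, Σx = 22, Σ1 = 5.
Right-hand side: Σx·z = -44, Σz = -1.
Normal equations: [[146, 22]; [22, 5]]·[β₁, β₀]ᵀ = [-44, -1]ᵀ.
Δ = 146·5 − 22² = 246.
β₁ = ((-44)·5 − 22·(-1))/246 = -33/41; β₀ = (146·(-1) − 22·(-44))/246 = 137/41.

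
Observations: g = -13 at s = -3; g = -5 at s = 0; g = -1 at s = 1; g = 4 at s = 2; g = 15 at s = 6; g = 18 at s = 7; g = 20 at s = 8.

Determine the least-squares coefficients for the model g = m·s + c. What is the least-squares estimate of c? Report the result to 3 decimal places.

c = -3.811

XᵀX·[m, c]ᵀ = Xᵀg reads: 163·m + 21·c = 422;  21·m + 7·c = 38.
(Σs·s = 163, Σs = 21, Σ1 = 7, Σs·g = 422, Σg = 38.)
Δ = 163·7 − 21² = 700.
m = (422·7 − 21·38)/700 = 77/25; c = (163·38 − 21·422)/700 = -667/175.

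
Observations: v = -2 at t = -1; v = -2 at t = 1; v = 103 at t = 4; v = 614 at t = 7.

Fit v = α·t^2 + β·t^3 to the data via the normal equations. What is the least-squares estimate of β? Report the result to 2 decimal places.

β = 2.03

Normal-equation sums: Σt^2·t^2 = 2659, Σt^2·t^3 = 17831, Σt^3·t^3 = 121747.
Right-hand side: Σt^2·v = 31730, Σt^3·v = 217194.
So AᵀA·[α, β]ᵀ = Aᵀv: [[2659, 17831]; [17831, 121747]]·[α, β]ᵀ = [31730, 217194]ᵀ.
det = 2659·121747 − 17831² = 5780712.
α = (31730·121747 − 17831·217194)/5780712 = -1219238/722589; β = (2659·217194 − 17831·31730)/5780712 = 1467652/722589.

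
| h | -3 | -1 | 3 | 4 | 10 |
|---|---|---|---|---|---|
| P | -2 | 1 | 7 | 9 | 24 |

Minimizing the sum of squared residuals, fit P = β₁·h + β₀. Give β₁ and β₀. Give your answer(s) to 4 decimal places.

Normal-equation sums: Σh·h = 135, Σh = 13, Σ1 = 5.
Right-hand side: Σh·P = 302, ΣP = 39.
Δ = 135·5 − 13² = 506.
β₁ = (302·5 − 13·39)/506 = 1003/506; β₀ = (135·39 − 13·302)/506 = 1339/506.

β₁ = 1.9822, β₀ = 2.6462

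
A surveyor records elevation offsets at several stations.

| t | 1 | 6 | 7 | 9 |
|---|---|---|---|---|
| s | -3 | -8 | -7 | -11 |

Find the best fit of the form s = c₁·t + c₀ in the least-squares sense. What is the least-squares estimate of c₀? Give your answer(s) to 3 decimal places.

c₀ = -1.914

Sums needed: Σt·t = 167, Σt = 23, Σ1 = 4.
Right-hand side: Σt·s = -199, Σs = -29.
Determinant 167·4 − 23² = 139.
c₁ = ((-199)·4 − 23·(-29))/139 = -129/139; c₀ = (167·(-29) − 23·(-199))/139 = -266/139.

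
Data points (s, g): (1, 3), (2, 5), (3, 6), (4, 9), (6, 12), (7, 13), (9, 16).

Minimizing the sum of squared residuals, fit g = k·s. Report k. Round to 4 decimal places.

The normal equations are: 196·k = 374.
Hence k = 374 / 196 ≈ 1.90816.

k = 1.9082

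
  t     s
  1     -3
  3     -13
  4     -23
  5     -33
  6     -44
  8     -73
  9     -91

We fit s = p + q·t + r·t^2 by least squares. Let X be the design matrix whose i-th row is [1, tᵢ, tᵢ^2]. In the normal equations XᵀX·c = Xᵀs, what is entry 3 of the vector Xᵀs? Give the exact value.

Entry 3 ↔ basis t^2, so (Xᵀs)_{3} = Σᵢ (t^2)·sᵢ = (1)·(-3) + (9)·(-13) + (16)·(-23) + (25)·(-33) + (36)·(-44) + (64)·(-73) + (81)·(-91) = -14940.

-14940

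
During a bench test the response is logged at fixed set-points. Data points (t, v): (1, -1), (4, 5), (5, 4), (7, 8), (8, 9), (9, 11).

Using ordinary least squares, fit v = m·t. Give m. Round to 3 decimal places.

m = 1.127

With design matrix M, MᵀM = [[236]] and Mᵀv = [266]ᵀ.
m = 266/236 = 1.12712.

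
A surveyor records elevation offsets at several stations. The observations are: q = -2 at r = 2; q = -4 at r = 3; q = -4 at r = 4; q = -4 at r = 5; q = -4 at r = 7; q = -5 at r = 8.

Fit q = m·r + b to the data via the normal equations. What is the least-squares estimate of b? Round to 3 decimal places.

b = -2.242

MᵀM·[m, b]ᵀ = Mᵀq reads: 167·m + 29·b = -120;  29·m + 6·b = -23.
(Σr·r = 167, Σr = 29, Σ1 = 6, Σr·q = -120, Σq = -23.)
Eliminating b: 6·(row 1) − 29·(row 2) gives 161·m = 6·(-120) − 29·(-23) = -53, so m = -53/161.
Then b = ((-23) − 29·(-53/161))/6 = -361/161.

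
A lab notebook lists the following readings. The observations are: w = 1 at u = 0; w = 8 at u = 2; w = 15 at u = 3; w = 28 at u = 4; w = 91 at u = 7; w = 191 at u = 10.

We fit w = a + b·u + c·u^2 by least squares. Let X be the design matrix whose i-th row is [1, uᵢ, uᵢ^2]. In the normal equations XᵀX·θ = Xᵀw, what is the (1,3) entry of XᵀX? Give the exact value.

178

Row 1 ↔ basis 1, column 3 ↔ basis u^2, so (XᵀX)_{1,3} = Σᵢ u^2 = (1)·(0) + (1)·(4) + (1)·(9) + (1)·(16) + (1)·(49) + (1)·(100) = 178.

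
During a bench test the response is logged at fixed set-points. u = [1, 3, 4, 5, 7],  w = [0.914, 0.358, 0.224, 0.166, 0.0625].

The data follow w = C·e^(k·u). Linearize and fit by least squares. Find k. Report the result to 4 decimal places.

Let Y = ln w. Fitting Y = k·u + ln C by least squares:
Σu = 20.0000, Σ(u)² = 100.0000, Σln w = -7.1816, Σu·ln w = -37.5430.
Equations: 100.0000·k + 20.0000·ln C = -37.5430;  20.0000·k + 5·ln C = -7.1816.
Solving (det = 100.0000): k = -0.44083, ln C = 0.32698.

k = -0.4408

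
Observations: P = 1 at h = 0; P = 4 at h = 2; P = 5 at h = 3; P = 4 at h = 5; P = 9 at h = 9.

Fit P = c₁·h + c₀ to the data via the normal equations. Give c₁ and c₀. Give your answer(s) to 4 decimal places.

Entries of AᵀA: Σh·h = 119, Σh = 19, Σ1 = 5.
And Σh·P = 124, ΣP = 23.
AᵀA·[c₁, c₀]ᵀ = AᵀP becomes [[119, 19]; [19, 5]]·[c₁, c₀]ᵀ = [124, 23]ᵀ.
Determinant 119·5 − 19² = 234.
c₁ = (124·5 − 19·23)/234 = 61/78; c₀ = (119·23 − 19·124)/234 = 127/78.

c₁ = 0.7821, c₀ = 1.6282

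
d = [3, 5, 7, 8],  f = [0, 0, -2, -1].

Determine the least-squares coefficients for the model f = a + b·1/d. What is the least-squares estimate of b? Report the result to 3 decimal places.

b = 7.131

Sums needed: Σ1 = 4, Σ1/d = 673/840, Σ1/d·1/d = 132049/705600.
Right-hand side: Σf = -3, Σ1/d·f = -23/56.
Normal equations: [[4, 673/840]; [673/840, 132049/705600]]·[a, b]ᵀ = [-3, -23/56]ᵀ.
det = 4·(132049/705600) − (673/840)² = 8363/78400.
a = ((-3)·(132049/705600) − (673/840)·(-23/56))/(8363/78400) = -18218/8363; b = (4·(-23/56) − (673/840)·(-3))/(8363/78400) = 59640/8363.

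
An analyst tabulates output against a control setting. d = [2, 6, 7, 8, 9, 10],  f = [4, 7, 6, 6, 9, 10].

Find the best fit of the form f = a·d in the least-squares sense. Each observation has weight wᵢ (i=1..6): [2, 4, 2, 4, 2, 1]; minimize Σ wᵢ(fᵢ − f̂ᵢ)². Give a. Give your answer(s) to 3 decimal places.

a = 0.940

Sums needed: Σwᵢ·d·d = 768.
And Σwᵢ·d·f = 722.
So AᵀWA·[a]ᵀ = AᵀWf: [[768]]·[a]ᵀ = [722]ᵀ.
Hence a = 722 / 768 ≈ 0.940104.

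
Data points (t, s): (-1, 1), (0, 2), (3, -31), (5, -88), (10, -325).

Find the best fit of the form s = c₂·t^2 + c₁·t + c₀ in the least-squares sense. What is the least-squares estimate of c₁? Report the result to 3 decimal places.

Normal-equation sums: Σt^2·t^2 = 10707, Σt^2·t = 1151, Σt^2 = 135, Σt·t = 135, Σt = 17, Σ1 = 5.
Moment sums: Σt^2·s = -34978, Σt·s = -3784, Σs = -441.
Normal equations: [[10707, 1151, 135]; [1151, 135, 17]; [135, 17, 5]]·[c₂, c₁, c₀]ᵀ = [-34978, -3784, -441]ᵀ.
Solving the 3×3 system (Gaussian elimination) gives c₂ = -500345/165806, c₁ = -421783/165806, c₀ = 159644/82903.

c₁ = -2.544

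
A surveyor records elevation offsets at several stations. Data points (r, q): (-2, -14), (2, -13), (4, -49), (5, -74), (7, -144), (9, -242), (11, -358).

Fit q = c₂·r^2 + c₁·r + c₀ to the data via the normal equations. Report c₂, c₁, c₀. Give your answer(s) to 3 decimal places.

The normal equations are: 24516·c₂ + 2592·c₁ + 300·c₀ = -72718;  2592·c₂ + 300·c₁ + 36·c₀ = -7688;  300·c₂ + 36·c₁ + 7·c₀ = -894.
(Σr^2·r^2 = 24516, Σr^2·r = 2592, Σr^2 = 300, Σr·r = 300, Σr = 36, Σ1 = 7, Σr^2·q = -72718, Σr·q = -7688, Σq = -894.)
Inverting the 3×3 Gram matrix, [c₂, c₁, c₀]ᵀ = [-206897/69534, 3170/11589, -18548/11589]ᵀ.

c₂ = -2.975, c₁ = 0.274, c₀ = -1.600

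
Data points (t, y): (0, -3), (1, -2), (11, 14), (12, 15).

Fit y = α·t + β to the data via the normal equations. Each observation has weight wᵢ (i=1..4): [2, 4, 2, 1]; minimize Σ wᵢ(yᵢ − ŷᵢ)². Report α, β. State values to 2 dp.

The normal equations are: 390·α + 38·β = 480;  38·α + 9·β = 29.
Eliminating β: 9·(row 1) − 38·(row 2) gives 2066·α = 9·480 − 38·29 = 3218, so α = 1609/1033.
Then β = (29 − 38·(1609/1033))/9 = -3465/1033.

α = 1.56, β = -3.35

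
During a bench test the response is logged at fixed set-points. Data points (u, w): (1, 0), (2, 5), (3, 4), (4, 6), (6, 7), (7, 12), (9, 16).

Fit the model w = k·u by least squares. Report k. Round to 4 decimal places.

From the data, Σu·u = 196.
For Xᵀw: Σu·w = 316.
XᵀX·[k]ᵀ = Xᵀw becomes [[196]]·[k]ᵀ = [316]ᵀ.
Hence k = 316 / 196 ≈ 1.61224.

k = 1.6122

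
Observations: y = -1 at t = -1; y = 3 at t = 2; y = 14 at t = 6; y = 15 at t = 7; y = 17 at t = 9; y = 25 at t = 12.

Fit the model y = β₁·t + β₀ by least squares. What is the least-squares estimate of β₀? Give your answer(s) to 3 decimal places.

β₀ = 0.421

The normal system MᵀM·[β₁, β₀]ᵀ = Mᵀy is [[315, 35]; [35, 6]]·[β₁, β₀]ᵀ = [649, 73]ᵀ.
Eliminating β₀: 6·(row 1) − 35·(row 2) gives 665·β₁ = 6·649 − 35·73 = 1339, so β₁ = 1339/665.
Then β₀ = (73 − 35·(1339/665))/6 = 8/19.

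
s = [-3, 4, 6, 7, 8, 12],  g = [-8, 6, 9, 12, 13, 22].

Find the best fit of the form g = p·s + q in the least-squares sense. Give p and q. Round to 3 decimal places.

p = 1.979, q = -2.213

With design matrix X, XᵀX = [[318, 34]; [34, 6]] and Xᵀg = [554, 54]ᵀ.
Determinant 318·6 − 34² = 752.
p = (554·6 − 34·54)/752 = 93/47; q = (318·54 − 34·554)/752 = -104/47.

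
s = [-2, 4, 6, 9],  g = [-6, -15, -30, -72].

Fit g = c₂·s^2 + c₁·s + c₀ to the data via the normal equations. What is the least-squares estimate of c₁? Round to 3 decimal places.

Setting ∂/∂c₂ … = 0 gives: 8129·c₂ + 1001·c₁ + 137·c₀ = -7176;  1001·c₂ + 137·c₁ + 17·c₀ = -876;  137·c₂ + 17·c₁ + 4·c₀ = -123.
(Σs^2·s^2 = 8129, Σs^2·s = 1001, Σs^2 = 137, Σs·s = 137, Σs = 17, Σ1 = 4, Σs^2·g = -7176, Σs·g = -876, Σg = -123.)
Row-reducing yields c₂ = -4883/5242, c₁ = 2981/5242, c₀ = -3309/2621.

c₁ = 0.569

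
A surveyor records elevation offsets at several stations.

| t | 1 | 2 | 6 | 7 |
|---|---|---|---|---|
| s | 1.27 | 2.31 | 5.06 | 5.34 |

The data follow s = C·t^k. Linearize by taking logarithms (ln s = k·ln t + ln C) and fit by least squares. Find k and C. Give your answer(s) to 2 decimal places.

k = 0.74, C = 1.31

Linearized form: ln s = k·ln t + ln C. From the 4 transformed points,
Σln t = 4.4308, Σ(ln t)² = 7.4774, Σln s = 4.3729, Σln t·ln s = 6.7453.
Normal system: [[7.4774, 4.4308]; [4.4308, 4]]·[k, ln C]ᵀ = [6.7453, 4.3729]ᵀ.
Slope k = (n·Σln t·ln s − Σln t·Σln s)/(n·Σ(ln t)² − (Σln t)²) = (4·6.7453 − 4.4308·4.3729)/10.2775 = 0.74004; ln C = (Σln s − k·Σln t)/n = 0.27347, so C = exp(0.27347) = 1.31452.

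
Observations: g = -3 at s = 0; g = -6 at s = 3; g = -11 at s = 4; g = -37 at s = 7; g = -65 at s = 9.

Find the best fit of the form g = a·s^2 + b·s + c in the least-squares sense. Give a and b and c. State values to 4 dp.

From the data, Σs^2·s^2 = 9299, Σs^2·s = 1163, Σs^2 = 155, Σs·s = 155, Σs = 23, Σ1 = 5.
For Xᵀg: Σs^2·g = -7308, Σs·g = -906, Σg = -122.
So XᵀX·[a, b, c]ᵀ = Xᵀg: [[9299, 1163, 155]; [1163, 155, 23]; [155, 23, 5]]·[a, b, c]ᵀ = [-7308, -906, -122]ᵀ.
Inverting the 3×3 Gram matrix, [a, b, c]ᵀ = [-449/456, 911/456, -233/76]ᵀ.

a = -0.9846, b = 1.9978, c = -3.0658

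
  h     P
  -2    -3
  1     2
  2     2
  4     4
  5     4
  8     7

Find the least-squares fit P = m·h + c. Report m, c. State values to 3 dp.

m = 0.933, c = -0.133

Entries of AᵀA: Σh·h = 114, Σh = 18, Σ1 = 6.
Right-hand side: Σh·P = 104, ΣP = 16.
Normal equations: [[114, 18]; [18, 6]]·[m, c]ᵀ = [104, 16]ᵀ.
Eliminating c: 6·(row 1) − 18·(row 2) gives 360·m = 6·104 − 18·16 = 336, so m = 14/15.
Then c = (16 − 18·(14/15))/6 = -2/15.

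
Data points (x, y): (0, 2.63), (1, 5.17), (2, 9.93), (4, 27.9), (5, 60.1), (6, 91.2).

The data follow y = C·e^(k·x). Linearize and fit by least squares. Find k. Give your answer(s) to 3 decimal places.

Linearized form: ln y = k·x + ln C. From the 6 transformed points,
Σx = 18.0000, Σ(x)² = 82.0000, Σln y = 16.8431, Σx·ln y = 67.1069.
Normal system: [[82.0000, 18.0000]; [18.0000, 6]]·[k, ln C]ᵀ = [67.1069, 16.8431]ᵀ.
Solving (det = 168.0000): k = 0.59206, ln C = 1.03102.

k = 0.592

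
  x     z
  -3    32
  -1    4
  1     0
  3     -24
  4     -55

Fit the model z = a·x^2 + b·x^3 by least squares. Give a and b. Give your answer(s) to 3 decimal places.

a = 0.537, b = -1.005

From the data, Σx^2·x^2 = 420, Σx^2·x^3 = 1024, Σx^3·x^3 = 5556.
Right-hand side: Σx^2·z = -804, Σx^3·z = -5036.
Normal equations: [[420, 1024]; [1024, 5556]]·[a, b]ᵀ = [-804, -5036]ᵀ.
det = 420·5556 − 1024² = 1284944.
a = ((-804)·5556 − 1024·(-5036))/1284944 = 43115/80309; b = (420·(-5036) − 1024·(-804))/1284944 = -80739/80309.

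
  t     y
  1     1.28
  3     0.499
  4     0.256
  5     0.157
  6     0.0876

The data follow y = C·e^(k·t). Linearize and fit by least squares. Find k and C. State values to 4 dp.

k = -0.5396, C = 2.2958

With ln yᵢ as the transformed response and tᵢ as the regressor:
Σt = 19.0000, Σ(t)² = 87.0000, Σln y = -6.0974, Σt·ln y = -31.1563.
Equations: 87.0000·k + 19.0000·ln C = -31.1563;  19.0000·k + 5·ln C = -6.0974.
Slope k = (n·Σt·ln y − Σt·Σln y)/(n·Σ(t)² − (Σt)²) = (5·-31.1563 − 19.0000·-6.0974)/74.0000 = -0.53962; ln C = (Σln y − k·Σt)/n = 0.83108, so C = exp(0.83108) = 2.29580.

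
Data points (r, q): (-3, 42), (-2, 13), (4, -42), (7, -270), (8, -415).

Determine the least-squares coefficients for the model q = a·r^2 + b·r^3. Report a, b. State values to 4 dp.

a = 1.4754, b = -0.9963

With design matrix M, MᵀM = [[6850, 50324]; [50324, 384682]] and Mᵀq = [-40032, -309016]ᵀ.
Determinant 6850·384682 − 50324² = 102566724.
a = ((-40032)·384682 − 50324·(-309016))/102566724 = 37832840/25641681; b = (6850·(-309016) − 50324·(-40032))/102566724 = -25547308/25641681.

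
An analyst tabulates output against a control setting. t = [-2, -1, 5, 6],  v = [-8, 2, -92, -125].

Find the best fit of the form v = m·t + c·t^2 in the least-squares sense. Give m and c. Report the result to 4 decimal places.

m = -2.8437, c = -3.0371

With design matrix A, AᵀA = [[66, 332]; [332, 1938]] and Aᵀv = [-1196, -6830]ᵀ.
det = 66·1938 − 332² = 17684.
m = ((-1196)·1938 − 332·(-6830))/17684 = -12572/4421; c = (66·(-6830) − 332·(-1196))/17684 = -13427/4421.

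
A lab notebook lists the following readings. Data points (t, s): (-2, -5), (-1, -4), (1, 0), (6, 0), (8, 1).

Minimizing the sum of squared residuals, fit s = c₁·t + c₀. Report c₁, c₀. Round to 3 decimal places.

The normal equations are: 106·c₁ + 12·c₀ = 22;  12·c₁ + 5·c₀ = -8.
det = 106·5 − 12² = 386.
c₁ = (22·5 − 12·(-8))/386 = 103/193; c₀ = (106·(-8) − 12·22)/386 = -556/193.

c₁ = 0.534, c₀ = -2.881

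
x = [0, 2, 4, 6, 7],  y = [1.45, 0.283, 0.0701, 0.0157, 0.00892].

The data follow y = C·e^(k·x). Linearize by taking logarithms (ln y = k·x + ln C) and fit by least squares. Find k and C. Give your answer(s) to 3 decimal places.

Taking logs, ln y = k·x + ln C, so regress ln y on x.
Sums: Σx = 19.0000, Σ(x)² = 105.0000, Σln y = -12.4221, Σx·ln y = -71.1167.
Normal system: [[105.0000, 19.0000]; [19.0000, 5]]·[k, ln C]ᵀ = [-71.1167, -12.4221]ᵀ.
Solving (det = 164.0000): k = -0.72904, ln C = 0.28594, so C = exp(0.28594) = 1.33101.

k = -0.729, C = 1.331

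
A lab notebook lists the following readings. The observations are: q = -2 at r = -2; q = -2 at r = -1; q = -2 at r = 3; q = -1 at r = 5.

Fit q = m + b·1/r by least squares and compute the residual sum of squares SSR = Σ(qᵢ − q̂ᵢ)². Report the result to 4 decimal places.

SSR = 0.5829

With design matrix M, MᵀM = [[4, -29/30]; [-29/30, 1261/900]] and Mᵀq = [-7, 32/15]ᵀ.
Eliminating b: (1261/900)·(row 1) − (-29/30)·(row 2) gives (467/100)·m = (1261/900)·(-7) − (-29/30)·(32/15) = -6971/900, so m = -6971/4203.
Then b = ((32/15) − (-29/30)·(-6971/4203))/(1261/900) = 530/1401.
Residuals: -640/4203, 155/4203, -655/1401, 2450/4203; SSR = 2450/4203.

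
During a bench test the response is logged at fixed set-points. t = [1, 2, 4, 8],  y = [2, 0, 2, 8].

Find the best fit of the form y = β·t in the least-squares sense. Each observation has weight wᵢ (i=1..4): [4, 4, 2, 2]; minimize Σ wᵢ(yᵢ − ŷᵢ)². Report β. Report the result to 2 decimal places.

Entries of XᵀWX: Σwᵢ·t·t = 180.
For XᵀWy: Σwᵢ·t·y = 152.
XᵀWX·[β]ᵀ = XᵀWy becomes [[180]]·[β]ᵀ = [152]ᵀ.
Hence β = 152 / 180 ≈ 0.844444.

β = 0.84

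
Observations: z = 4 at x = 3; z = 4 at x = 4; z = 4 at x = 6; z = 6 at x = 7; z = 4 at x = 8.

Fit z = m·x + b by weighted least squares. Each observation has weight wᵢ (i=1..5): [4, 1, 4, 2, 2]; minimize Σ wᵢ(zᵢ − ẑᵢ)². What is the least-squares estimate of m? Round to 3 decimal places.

m = 0.143

AᵀWA·[m, b]ᵀ = AᵀWz reads: 422·m + 70·b = 308;  70·m + 13·b = 56.
Eliminating b: 13·(row 1) − 70·(row 2) gives 586·m = 13·308 − 70·56 = 84, so m = 42/293.
Then b = (56 − 70·(42/293))/13 = 1036/293.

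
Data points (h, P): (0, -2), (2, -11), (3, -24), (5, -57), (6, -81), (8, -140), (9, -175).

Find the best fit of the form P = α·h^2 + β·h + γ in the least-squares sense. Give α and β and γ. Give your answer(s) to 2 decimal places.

α = -2.03, β = -0.98, γ = -1.81

Normal-equation sums: Σh^2·h^2 = 12675, Σh^2·h = 1617, Σh^2 = 219, Σh·h = 219, Σh = 33, Σ1 = 7.
And Σh^2·P = -27736, Σh·P = -3560, ΣP = -490.
AᵀA·[α, β, γ]ᵀ = AᵀP becomes [[12675, 1617, 219]; [1617, 219, 33]; [219, 33, 7]]·[α, β, γ]ᵀ = [-27736, -3560, -490]ᵀ.
Row-reducing yields α = -2731/1344, β = -439/448, γ = -405/224.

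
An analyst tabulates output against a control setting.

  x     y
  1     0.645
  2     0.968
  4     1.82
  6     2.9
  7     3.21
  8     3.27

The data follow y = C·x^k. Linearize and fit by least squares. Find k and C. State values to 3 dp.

k = 0.836, C = 0.601

With ln yᵢ as the transformed response and ln xᵢ as the regressor:
Over the data: Σln x = 7.8966, Σ(ln x)² = 13.7233, Σln y = 3.5436, Σln x·ln y = 7.4485.
Normal system: [[13.7233, 7.8966]; [7.8966, 6]]·[k, ln C]ᵀ = [7.4485, 3.5436]ᵀ.
Δ = 13.7233·6 − (7.8966)² = 19.9843; k = (7.4485·6 − 7.8966·3.5436)/19.9843 = 0.83610, ln C = (13.7233·3.5436 − 7.8966·7.4485)/19.9843 = -0.50979, so C = exp(-0.50979) = 0.60062.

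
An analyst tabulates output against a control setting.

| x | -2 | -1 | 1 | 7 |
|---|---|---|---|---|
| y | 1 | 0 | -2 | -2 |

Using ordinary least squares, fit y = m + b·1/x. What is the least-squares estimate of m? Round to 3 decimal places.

m = -0.872

Normal-equation sums: Σ1 = 4, Σ1/x = -5/14, Σ1/x·1/x = 445/196.
Moment sums: Σy = -3, Σ1/x·y = -39/14.
MᵀM·[m, b]ᵀ = Mᵀy becomes [[4, -5/14]; [-5/14, 445/196]]·[m, b]ᵀ = [-3, -39/14]ᵀ.
det = 4·(445/196) − (-5/14)² = 1755/196.
m = ((-3)·(445/196) − (-5/14)·(-39/14))/(1755/196) = -34/39; b = (4·(-39/14) − (-5/14)·(-3))/(1755/196) = -266/195.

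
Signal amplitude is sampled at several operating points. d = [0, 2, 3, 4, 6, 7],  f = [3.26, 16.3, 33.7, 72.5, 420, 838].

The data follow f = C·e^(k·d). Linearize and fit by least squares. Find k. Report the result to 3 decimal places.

Linearized form: ln f = k·d + ln C. From the 6 transformed points,
Sums: Σd = 22.0000, Σ(d)² = 114.0000, Σln f = 24.5452, Σd·ln f = 116.6278.
Normal system: [[114.0000, 22.0000]; [22.0000, 6]]·[k, ln C]ᵀ = [116.6278, 24.5452]ᵀ.
Δ = 114.0000·6 − (22.0000)² = 200.0000; k = (116.6278·6 − 22.0000·24.5452)/200.0000 = 0.79886, ln C = (114.0000·24.5452 − 22.0000·116.6278)/200.0000 = 1.16173.

k = 0.799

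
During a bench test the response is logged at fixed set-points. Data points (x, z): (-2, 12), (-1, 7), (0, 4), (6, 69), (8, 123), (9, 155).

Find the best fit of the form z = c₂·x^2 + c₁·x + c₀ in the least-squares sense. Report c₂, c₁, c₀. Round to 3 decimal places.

c₂ = 1.938, c₁ = -0.636, c₀ = 3.712

Setting ∂/∂c₂ … = 0 gives: 11970·c₂ + 1448·c₁ + 186·c₀ = 22966;  1448·c₂ + 186·c₁ + 20·c₀ = 2762;  186·c₂ + 20·c₁ + 6·c₀ = 370.
Row-reducing yields c₂ = 2653/1369, c₁ = -871/1369, c₀ = 5082/1369.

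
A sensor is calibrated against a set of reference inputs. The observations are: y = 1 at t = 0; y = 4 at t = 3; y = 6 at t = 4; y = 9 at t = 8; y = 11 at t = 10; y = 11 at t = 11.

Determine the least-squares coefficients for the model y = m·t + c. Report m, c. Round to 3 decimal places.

Setting ∂/∂m … = 0 gives: 310·m + 36·c = 339;  36·m + 6·c = 42.
(Σt·t = 310, Σt = 36, Σ1 = 6, Σt·y = 339, Σy = 42.)
Eliminating c: 6·(row 1) − 36·(row 2) gives 564·m = 6·339 − 36·42 = 522, so m = 87/94.
Then c = (42 − 36·(87/94))/6 = 68/47.

m = 0.926, c = 1.447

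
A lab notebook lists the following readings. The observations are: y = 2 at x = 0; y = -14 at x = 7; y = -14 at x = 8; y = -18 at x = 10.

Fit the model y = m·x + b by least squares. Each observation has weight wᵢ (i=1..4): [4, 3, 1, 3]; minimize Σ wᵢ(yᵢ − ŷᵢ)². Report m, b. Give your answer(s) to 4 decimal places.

m = -2.0505, b = 1.7252

Sums needed: Σwᵢ·x·x = 511, Σwᵢ·x = 59, Σwᵢ·1 = 11.
For AᵀWy: Σwᵢ·x·y = -946, Σwᵢ·y = -102.
Δ = 511·11 − 59² = 2140.
m = ((-946)·11 − 59·(-102))/2140 = -1097/535; b = (511·(-102) − 59·(-946))/2140 = 923/535.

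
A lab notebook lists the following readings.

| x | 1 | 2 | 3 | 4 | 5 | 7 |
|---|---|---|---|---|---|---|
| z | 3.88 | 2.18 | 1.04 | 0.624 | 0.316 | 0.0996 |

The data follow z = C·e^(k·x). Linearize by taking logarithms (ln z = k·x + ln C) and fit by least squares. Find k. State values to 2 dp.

Linearized form: ln z = k·x + ln C. From the 6 transformed points,
AᵀA = [[104.0000, 22.0000]; [22.0000, 6]], rhs = [-20.7605, -1.7558]ᵀ  (here Σx = 22.0000, Σ(x)² = 104.0000, Σln z = -1.7558, Σx·ln z = -20.7605).
Slope k = (n·Σx·ln z − Σx·Σln z)/(n·Σ(x)² − (Σx)²) = (6·-20.7605 − 22.0000·-1.7558)/140.0000 = -0.61382; ln C = (Σln z − k·Σx)/n = 1.95803.

k = -0.61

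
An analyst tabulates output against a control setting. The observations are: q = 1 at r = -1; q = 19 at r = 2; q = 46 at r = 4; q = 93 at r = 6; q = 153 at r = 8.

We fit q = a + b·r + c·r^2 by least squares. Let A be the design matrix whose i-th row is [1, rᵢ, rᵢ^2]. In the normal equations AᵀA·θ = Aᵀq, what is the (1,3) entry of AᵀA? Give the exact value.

121

Row 1 ↔ basis 1, column 3 ↔ basis r^2, so (AᵀA)_{1,3} = Σᵢ r^2 = (1)·(1) + (1)·(4) + (1)·(16) + (1)·(36) + (1)·(64) = 121.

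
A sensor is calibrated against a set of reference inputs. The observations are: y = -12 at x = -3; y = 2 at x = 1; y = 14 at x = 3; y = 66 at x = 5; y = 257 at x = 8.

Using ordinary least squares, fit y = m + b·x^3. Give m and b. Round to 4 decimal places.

m = 1.6624, b = 0.4995

Sums needed: Σ1 = 5, Σx^3 = 638, Σx^3·x^3 = 279228.
Moment sums: Σy = 327, Σx^3·y = 140538.
det = 5·279228 − 638² = 989096.
m = (327·279228 − 638·140538)/989096 = 205539/123637; b = (5·140538 − 638·327)/989096 = 61758/123637.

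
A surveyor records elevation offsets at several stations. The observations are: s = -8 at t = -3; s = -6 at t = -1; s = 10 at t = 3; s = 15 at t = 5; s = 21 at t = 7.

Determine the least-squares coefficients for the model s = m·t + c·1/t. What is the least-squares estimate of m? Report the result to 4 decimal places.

m = 2.8817

Sums needed: Σt·t = 93, Σt·1/t = 5, Σ1/t·1/t = 14141/11025.
Right-hand side: Σt·s = 282, Σ1/t·s = 18.
XᵀX·[m, c]ᵀ = Xᵀs becomes [[93, 5]; [5, 14141/11025]]·[m, c]ᵀ = [282, 18]ᵀ.
Determinant 93·(14141/11025) − 5² = 346496/3675.
m = (282·(14141/11025) − 5·18)/(346496/3675) = 124813/43312; c = (93·18 − 5·282)/(346496/3675) = 121275/43312.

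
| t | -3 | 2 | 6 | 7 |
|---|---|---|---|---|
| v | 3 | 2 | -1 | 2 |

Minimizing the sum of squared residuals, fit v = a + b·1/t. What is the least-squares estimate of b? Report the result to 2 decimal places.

Sums needed: Σ1 = 4, Σ1/t = 10/21, Σ1/t·1/t = 361/882.
Right-hand side: Σv = 6, Σ1/t·v = 5/42.
AᵀA·[a, b]ᵀ = Aᵀv becomes [[4, 10/21]; [10/21, 361/882]]·[a, b]ᵀ = [6, 5/42]ᵀ.
det = 4·(361/882) − (10/21)² = 622/441.
a = (6·(361/882) − (10/21)·(5/42))/(622/441) = 529/311; b = (4·(5/42) − (10/21)·6)/(622/441) = -525/311.

b = -1.69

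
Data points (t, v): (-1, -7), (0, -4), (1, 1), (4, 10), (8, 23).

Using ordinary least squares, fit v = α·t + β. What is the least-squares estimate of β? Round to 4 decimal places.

β = -3.3759

MᵀM·[α, β]ᵀ = Mᵀv reads: 82·α + 12·β = 232;  12·α + 5·β = 23.
(Σt·t = 82, Σt = 12, Σ1 = 5, Σt·v = 232, Σv = 23.)
Eliminating β: 5·(row 1) − 12·(row 2) gives 266·α = 5·232 − 12·23 = 884, so α = 442/133.
Then β = (23 − 12·(442/133))/5 = -449/133.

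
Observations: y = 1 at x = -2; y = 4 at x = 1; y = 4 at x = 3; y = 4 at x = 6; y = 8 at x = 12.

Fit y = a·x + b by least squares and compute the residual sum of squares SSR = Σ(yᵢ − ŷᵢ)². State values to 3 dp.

SSR = 2.870

Entries of AᵀA: Σx·x = 194, Σx = 20, Σ1 = 5.
Moment sums: Σx·y = 134, Σy = 21.
So AᵀA·[a, b]ᵀ = Aᵀy: [[194, 20]; [20, 5]]·[a, b]ᵀ = [134, 21]ᵀ.
Δ = 194·5 − 20² = 570.
a = (134·5 − 20·21)/570 = 25/57; b = (194·21 − 20·134)/570 = 697/285.
Residuals: -54/95, 106/95, 68/285, -307/285, 83/285; SSR = 818/285.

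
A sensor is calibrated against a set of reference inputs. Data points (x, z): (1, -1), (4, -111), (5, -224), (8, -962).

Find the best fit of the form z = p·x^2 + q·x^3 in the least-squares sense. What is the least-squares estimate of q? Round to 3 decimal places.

From the data, Σx^2·x^2 = 4978, Σx^2·x^3 = 36918, Σx^3·x^3 = 281866.
Right-hand side: Σx^2·z = -68945, Σx^3·z = -527649.
So MᵀM·[p, q]ᵀ = Mᵀz: [[4978, 36918]; [36918, 281866]]·[p, q]ᵀ = [-68945, -527649]ᵀ.
Determinant 4978·281866 − 36918² = 40190224.
p = ((-68945)·281866 − 36918·(-527649))/40190224 = 39671/34292; q = (4978·(-527649) − 36918·(-68945))/40190224 = -20331303/10047556.

q = -2.024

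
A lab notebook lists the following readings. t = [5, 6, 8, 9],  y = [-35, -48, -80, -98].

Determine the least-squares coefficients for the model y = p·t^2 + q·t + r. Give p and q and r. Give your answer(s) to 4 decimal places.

The normal equations are: 12578·p + 1582·q + 206·r = -15661;  1582·p + 206·q + 28·r = -1985;  206·p + 28·q + 4·r = -261.
(Σt^2·t^2 = 12578, Σt^2·t = 1582, Σt^2 = 206, Σt·t = 206, Σt = 28, Σ1 = 4, Σt^2·y = -15661, Σt·y = -1985, Σy = -261.)
Inverting the 3×3 Gram matrix, [p, q, r]ᵀ = [-5/6, -62/15, 33/5]ᵀ.

p = -0.8333, q = -4.1333, r = 6.6000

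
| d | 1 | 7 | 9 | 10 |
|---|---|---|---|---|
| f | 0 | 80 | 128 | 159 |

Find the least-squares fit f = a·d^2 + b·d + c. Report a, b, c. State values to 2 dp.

Sums needed: Σd^2·d^2 = 18963, Σd^2·d = 2073, Σd^2 = 231, Σd·d = 231, Σd = 27, Σ1 = 4.
And Σd^2·f = 30188, Σd·f = 3302, Σf = 367.
So AᵀA·[a, b, c]ᵀ = Aᵀf: [[18963, 2073, 231]; [2073, 231, 27]; [231, 27, 4]]·[a, b, c]ᵀ = [30188, 3302, 367]ᵀ.
Solving the 3×3 system (Gaussian elimination) gives a = 491/339, b = 2804/1695, c = -1729/565.

a = 1.45, b = 1.65, c = -3.06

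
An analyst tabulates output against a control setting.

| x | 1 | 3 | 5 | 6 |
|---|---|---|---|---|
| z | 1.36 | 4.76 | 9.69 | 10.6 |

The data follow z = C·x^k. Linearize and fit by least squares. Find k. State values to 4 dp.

k = 1.1758

Let Y = ln z. Fitting Y = k·ln x + ln C by least squares:
Σln x = 4.4998, Σ(ln x)² = 7.0076, Σln z = 6.4997, Σln x·ln z = 9.5994.
Equations: 7.0076·k + 4.4998·ln C = 9.5994;  4.4998·k + 4·ln C = 6.4997.
Δ = 7.0076·4 − (4.4998)² = 7.7823; k = (9.5994·4 − 4.4998·6.4997)/7.7823 = 1.17577, ln C = (7.0076·6.4997 − 4.4998·9.5994)/7.7823 = 0.30223.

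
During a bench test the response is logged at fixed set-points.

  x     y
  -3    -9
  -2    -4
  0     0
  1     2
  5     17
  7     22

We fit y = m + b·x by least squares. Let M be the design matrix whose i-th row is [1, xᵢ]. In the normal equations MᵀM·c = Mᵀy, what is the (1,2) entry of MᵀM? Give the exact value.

Row 1 ↔ basis 1, column 2 ↔ basis x, so (MᵀM)_{1,2} = Σᵢ x = (1)·(-3) + (1)·(-2) + (1)·(0) + (1)·(1) + (1)·(5) + (1)·(7) = 8.

8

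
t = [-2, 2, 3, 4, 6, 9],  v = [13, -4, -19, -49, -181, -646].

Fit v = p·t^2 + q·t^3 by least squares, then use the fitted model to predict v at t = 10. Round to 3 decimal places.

v̂ = -896.293

Compute the Gram sums: Σt^2·t^2 = 8226, Σt^2·t^3 = 68092, Σt^3·t^3 = 583050.
Moment sums: Σt^2·v = -59761, Σt^3·v = -513815.
So XᵀX·[p, q]ᵀ = Xᵀv: [[8226, 68092]; [68092, 583050]]·[p, q]ᵀ = [-59761, -513815]ᵀ.
Determinant 8226·583050 − 68092² = 159648836.
p = ((-59761)·583050 − 68092·(-513815))/159648836 = 71519965/79824418; q = (8226·(-513815) − 68092·(-59761))/159648836 = -78698089/79824418.
At t = 10: v̂ = (71519965/79824418)·(100) + (-78698089/79824418)·(1000) = -35773046250/39912209.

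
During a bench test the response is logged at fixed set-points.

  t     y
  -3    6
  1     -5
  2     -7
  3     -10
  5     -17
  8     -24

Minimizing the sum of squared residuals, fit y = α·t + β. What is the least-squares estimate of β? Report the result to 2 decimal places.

Forming AᵀA = [[112, 16]; [16, 6]] and Aᵀy = [-344, -57]ᵀ gives AᵀA·[α, β]ᵀ = Aᵀy.
det = 112·6 − 16² = 416.
α = ((-344)·6 − 16·(-57))/416 = -36/13; β = (112·(-57) − 16·(-344))/416 = -55/26.

β = -2.12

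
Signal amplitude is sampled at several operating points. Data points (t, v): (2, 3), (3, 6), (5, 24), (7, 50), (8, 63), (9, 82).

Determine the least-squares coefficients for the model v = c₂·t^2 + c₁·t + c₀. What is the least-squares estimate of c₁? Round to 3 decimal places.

c₁ = -0.033

With design matrix A, AᵀA = [[13780, 1744, 232]; [1744, 232, 34]; [232, 34, 6]] and Aᵀv = [13790, 1736, 228]ᵀ.
Row-reducing yields c₂ = 251/242, c₁ = -4/121, c₀ = -232/121.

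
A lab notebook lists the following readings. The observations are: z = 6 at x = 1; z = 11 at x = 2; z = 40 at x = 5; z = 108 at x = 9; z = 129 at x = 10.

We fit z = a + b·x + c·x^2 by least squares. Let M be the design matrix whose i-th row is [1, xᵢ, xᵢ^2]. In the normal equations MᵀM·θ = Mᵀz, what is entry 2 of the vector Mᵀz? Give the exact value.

2490

Entry 2 ↔ basis x, so (Mᵀz)_{2} = Σᵢ (x)·zᵢ = (1)·(6) + (2)·(11) + (5)·(40) + (9)·(108) + (10)·(129) = 2490.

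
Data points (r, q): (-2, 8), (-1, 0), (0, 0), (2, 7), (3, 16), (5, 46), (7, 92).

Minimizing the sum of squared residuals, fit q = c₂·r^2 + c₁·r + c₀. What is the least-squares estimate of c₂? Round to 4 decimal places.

XᵀX·[c₂, c₁, c₀]ᵀ = Xᵀq reads: 3140·c₂ + 494·c₁ + 92·c₀ = 5862;  494·c₂ + 92·c₁ + 14·c₀ = 920;  92·c₂ + 14·c₁ + 7·c₀ = 169.
(Σr^2·r^2 = 3140, Σr^2·r = 494, Σr^2 = 92, Σr·r = 92, Σr = 14, Σ1 = 7, Σr^2·q = 5862, Σr·q = 920, Σq = 169.)
Inverting the 3×3 Gram matrix, [c₂, c₁, c₀]ᵀ = [92041/48081, -277/1551, -10565/16027]ᵀ.

c₂ = 1.9143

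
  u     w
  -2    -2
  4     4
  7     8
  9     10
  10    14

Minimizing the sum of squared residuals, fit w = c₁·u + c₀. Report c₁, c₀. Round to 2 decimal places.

From the data, Σu·u = 250, Σu = 28, Σ1 = 5.
Moment sums: Σu·w = 306, Σw = 34.
MᵀM·[c₁, c₀]ᵀ = Mᵀw becomes [[250, 28]; [28, 5]]·[c₁, c₀]ᵀ = [306, 34]ᵀ.
Determinant 250·5 − 28² = 466.
c₁ = (306·5 − 28·34)/466 = 289/233; c₀ = (250·34 − 28·306)/466 = -34/233.

c₁ = 1.24, c₀ = -0.15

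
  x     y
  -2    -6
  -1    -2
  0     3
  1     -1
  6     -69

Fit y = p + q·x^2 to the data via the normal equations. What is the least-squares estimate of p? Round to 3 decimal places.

Forming MᵀM = [[5, 42]; [42, 1314]] and Mᵀy = [-75, -2511]ᵀ gives MᵀM·[p, q]ᵀ = Mᵀy.
det = 5·1314 − 42² = 4806.
p = ((-75)·1314 − 42·(-2511))/4806 = 128/89; q = (5·(-2511) − 42·(-75))/4806 = -1045/534.

p = 1.438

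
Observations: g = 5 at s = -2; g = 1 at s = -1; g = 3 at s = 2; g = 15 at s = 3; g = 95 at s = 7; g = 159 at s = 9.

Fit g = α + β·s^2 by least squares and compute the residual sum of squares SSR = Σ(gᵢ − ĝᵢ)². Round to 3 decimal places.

SSR = 7.993

With design matrix X, XᵀX = [[6, 148]; [148, 9076]] and Xᵀg = [278, 17702]ᵀ.
Determinant 6·9076 − 148² = 32552.
α = (278·9076 − 148·17702)/32552 = -12096/4069; β = (6·17702 − 148·278)/32552 = 16267/8138.
Residuals: -93/4069, 16063/8138, -8231/4069, -141/8138, 219/8138, 39/626; SSR = 32525/4069.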